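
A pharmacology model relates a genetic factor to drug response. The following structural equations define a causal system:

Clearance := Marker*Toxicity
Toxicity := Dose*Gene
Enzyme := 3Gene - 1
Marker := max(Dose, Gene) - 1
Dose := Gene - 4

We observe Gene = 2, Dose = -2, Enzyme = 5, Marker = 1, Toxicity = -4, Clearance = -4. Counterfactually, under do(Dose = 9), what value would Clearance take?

144

Under do(Dose=9), the mechanism Dose := Gene - 4 is discarded; Dose is fixed at 9.
Marker = max(Dose, Gene) - 1  [with Dose=9, Gene=2]  = 8
Toxicity = Dose*Gene  [with Dose=9, Gene=2]  = 18
Clearance = Marker*Toxicity  [with Marker=8, Toxicity=18]  = 144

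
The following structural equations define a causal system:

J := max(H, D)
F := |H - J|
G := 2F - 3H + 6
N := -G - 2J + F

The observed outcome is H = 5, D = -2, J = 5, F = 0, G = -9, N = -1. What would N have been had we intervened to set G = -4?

-6

The intervention breaks the incoming arrows to G: G := 2F - 3H + 6 no longer applies, and G = -4.
J = max(H, D)  [with H=5, D=-2]  = 5
F = |H - J|  [with H=5, J=5]  = 0
N = -G - 2J + F  [with G=-4, J=5, F=0]  = -6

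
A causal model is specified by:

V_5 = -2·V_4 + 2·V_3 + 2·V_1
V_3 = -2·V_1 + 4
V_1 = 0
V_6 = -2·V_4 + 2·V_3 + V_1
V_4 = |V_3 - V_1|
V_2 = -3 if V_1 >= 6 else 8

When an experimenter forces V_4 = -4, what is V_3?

Under do(V_4=-4), the mechanism V_4 = |V_3 - V_1| is discarded; V_4 is fixed at -4.
Since V_3 is not a descendant of the intervened variable, it is unaffected.
V_3 = -2·V_1 + 4  [with V_1=0]  = 4

4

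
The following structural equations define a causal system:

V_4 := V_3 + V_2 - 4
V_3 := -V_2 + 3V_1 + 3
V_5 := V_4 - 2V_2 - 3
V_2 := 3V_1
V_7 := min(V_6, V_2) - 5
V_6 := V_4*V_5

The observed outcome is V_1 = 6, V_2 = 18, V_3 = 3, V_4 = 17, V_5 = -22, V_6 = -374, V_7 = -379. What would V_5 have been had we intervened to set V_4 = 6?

Intervening sets V_4 = 6 and removes its equation (V_4 := V_3 + V_2 - 4).
V_2 = 3V_1  [with V_1=6]  = 18
V_5 = V_4 - 2V_2 - 3  [with V_4=6, V_2=18]  = -33

-33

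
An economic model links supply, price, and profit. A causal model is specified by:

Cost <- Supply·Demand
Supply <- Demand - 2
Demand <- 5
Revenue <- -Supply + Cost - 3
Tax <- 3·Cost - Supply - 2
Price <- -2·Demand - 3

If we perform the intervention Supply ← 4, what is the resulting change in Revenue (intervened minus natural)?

do(Supply=4) replaces the equation Supply <- Demand - 2 with the constant Supply = 4.
Cost = Supply·Demand  [with Supply=4, Demand=5]  = 20
Revenue = -Supply + Cost - 3  [with Supply=4, Cost=20]  = 13
Without intervention: Supply = Demand - 2  [with Demand=5]  = 3; Cost = Supply·Demand  [with Supply=3, Demand=5]  = 15; Revenue = -Supply + Cost - 3  [with Supply=3, Cost=15]  = 9.
Change = 13 − 9 = 4.

4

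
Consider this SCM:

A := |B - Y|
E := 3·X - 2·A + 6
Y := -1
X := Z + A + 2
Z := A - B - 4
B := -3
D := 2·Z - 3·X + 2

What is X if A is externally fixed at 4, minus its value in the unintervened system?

4

do(A=4) replaces the equation A := |B - Y| with the constant A = 4.
Z = A - B - 4  [with A=4, B=-3]  = 3
X = Z + A + 2  [with Z=3, A=4]  = 9
Without intervention: A = |B - Y|  [with B=-3, Y=-1]  = 2; Z = A - B - 4  [with A=2, B=-3]  = 1; X = Z + A + 2  [with Z=1, A=2]  = 5.
Change = 9 − 5 = 4.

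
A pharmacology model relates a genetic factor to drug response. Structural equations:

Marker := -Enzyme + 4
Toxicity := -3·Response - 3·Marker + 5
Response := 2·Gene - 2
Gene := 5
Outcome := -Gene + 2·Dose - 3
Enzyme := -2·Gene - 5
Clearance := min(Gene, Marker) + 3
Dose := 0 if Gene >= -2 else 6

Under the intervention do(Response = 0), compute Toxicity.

The intervention breaks the incoming arrows to Response: Response := 2·Gene - 2 no longer applies, and Response = 0.
Enzyme = -2·Gene - 5  [with Gene=5]  = -15
Marker = -Enzyme + 4  [with Enzyme=-15]  = 19
Toxicity = -3·Response - 3·Marker + 5  [with Response=0, Marker=19]  = -52

-52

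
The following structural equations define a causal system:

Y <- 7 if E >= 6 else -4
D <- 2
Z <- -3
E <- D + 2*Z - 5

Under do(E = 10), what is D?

Under do(E=10), the mechanism E <- D + 2*Z - 5 is discarded; E is fixed at 10.
D is not downstream of the intervention, so its value is determined by the original equations.

2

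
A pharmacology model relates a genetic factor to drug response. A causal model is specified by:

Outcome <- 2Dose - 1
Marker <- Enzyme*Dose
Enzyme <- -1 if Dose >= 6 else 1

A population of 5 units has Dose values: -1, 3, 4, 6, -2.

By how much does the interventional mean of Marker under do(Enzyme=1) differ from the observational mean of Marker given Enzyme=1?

Every unit gets Enzyme=1 under the intervention. Marker values become -1, 3, 4, 6, -2; E[Marker|do(Enzyme=1)] = 2.
Conditioning on Enzyme=1 selects the 4 unit(s) with Dose ∈ {-1, 3, 4, -2}. Their Marker values: -1, 3, 4, -2. Mean = 1.
Difference = 2 − 1 = 1.

1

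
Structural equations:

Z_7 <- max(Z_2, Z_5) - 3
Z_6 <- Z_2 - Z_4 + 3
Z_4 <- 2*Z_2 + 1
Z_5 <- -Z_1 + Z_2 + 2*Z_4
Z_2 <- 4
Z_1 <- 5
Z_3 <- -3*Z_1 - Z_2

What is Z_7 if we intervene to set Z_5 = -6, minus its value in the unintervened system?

Under do(Z_5=-6), the mechanism Z_5 <- -Z_1 + Z_2 + 2*Z_4 is discarded; Z_5 is fixed at -6.
Z_7 = max(Z_2, Z_5) - 3  [with Z_2=4, Z_5=-6]  = 1
Without intervention: Z_4 = 2*Z_2 + 1  [with Z_2=4]  = 9; Z_5 = -Z_1 + Z_2 + 2*Z_4  [with Z_1=5, Z_2=4, Z_4=9]  = 17; Z_7 = max(Z_2, Z_5) - 3  [with Z_2=4, Z_5=17]  = 14.
Change = 1 − 14 = -13.

-13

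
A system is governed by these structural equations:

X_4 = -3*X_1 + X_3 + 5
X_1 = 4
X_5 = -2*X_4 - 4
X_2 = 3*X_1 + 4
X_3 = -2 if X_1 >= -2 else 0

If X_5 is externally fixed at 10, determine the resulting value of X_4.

-9

The intervention breaks the incoming arrows to X_5: X_5 = -2*X_4 - 4 no longer applies, and X_5 = 10.
Since X_4 is not a descendant of the intervened variable, it is unaffected.
X_3 = -2 if X_1 >= -2 else 0  [with X_1=4]  = -2
X_4 = -3*X_1 + X_3 + 5  [with X_1=4, X_3=-2]  = -9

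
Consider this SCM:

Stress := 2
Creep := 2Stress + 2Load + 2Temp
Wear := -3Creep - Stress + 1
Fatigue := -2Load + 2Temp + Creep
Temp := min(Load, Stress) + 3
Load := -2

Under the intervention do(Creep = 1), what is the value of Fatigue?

Under do(Creep=1), the mechanism Creep := 2Stress + 2Load + 2Temp is discarded; Creep is fixed at 1.
Temp = min(Load, Stress) + 3  [with Load=-2, Stress=2]  = 1
Fatigue = -2Load + 2Temp + Creep  [with Load=-2, Temp=1, Creep=1]  = 7

7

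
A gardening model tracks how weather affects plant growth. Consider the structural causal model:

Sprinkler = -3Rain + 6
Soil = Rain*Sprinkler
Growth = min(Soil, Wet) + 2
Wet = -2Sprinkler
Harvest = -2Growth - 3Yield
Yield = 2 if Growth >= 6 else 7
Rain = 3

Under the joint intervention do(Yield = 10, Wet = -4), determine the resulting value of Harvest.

-16

Under do(Yield = 10, Wet = -4), each intervened variable's structural equation is replaced by its fixed value.
Sprinkler = -3Rain + 6  [with Rain=3]  = -3
Soil = Rain*Sprinkler  [with Rain=3, Sprinkler=-3]  = -9
Growth = min(Soil, Wet) + 2  [with Soil=-9, Wet=-4]  = -7
Harvest = -2Growth - 3Yield  [with Growth=-7, Yield=10]  = -16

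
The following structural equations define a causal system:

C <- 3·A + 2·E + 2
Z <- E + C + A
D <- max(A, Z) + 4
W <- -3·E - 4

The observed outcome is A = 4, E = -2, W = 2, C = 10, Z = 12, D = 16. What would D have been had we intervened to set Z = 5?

The intervention breaks the incoming arrows to Z: Z <- E + C + A no longer applies, and Z = 5.
D = max(A, Z) + 4  [with A=4, Z=5]  = 9

9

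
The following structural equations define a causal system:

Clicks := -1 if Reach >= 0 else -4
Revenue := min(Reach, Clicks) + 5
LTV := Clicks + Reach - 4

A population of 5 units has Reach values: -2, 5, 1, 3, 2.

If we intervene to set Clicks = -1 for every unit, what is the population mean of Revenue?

3.8

The intervention sets Clicks=-1 in all 5 units regardless of Reach. Recomputing Revenue per unit gives 3, 4, 4, 4, 4; average 3.8.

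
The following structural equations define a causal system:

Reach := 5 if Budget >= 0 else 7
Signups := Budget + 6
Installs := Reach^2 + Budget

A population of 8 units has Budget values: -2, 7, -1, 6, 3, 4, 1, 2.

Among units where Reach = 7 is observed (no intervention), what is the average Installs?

E[Installs|Reach=7] averages over only the 2 units with Reach=7 (Budget = -2, -1): Installs = 47, 48, mean 47.5.

47.5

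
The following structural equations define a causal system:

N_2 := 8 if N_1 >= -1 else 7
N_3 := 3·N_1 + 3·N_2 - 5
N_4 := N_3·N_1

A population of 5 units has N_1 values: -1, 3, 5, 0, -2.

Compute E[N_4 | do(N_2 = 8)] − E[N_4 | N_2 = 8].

do(N_2=8) breaks N_2's dependence on N_1. With N_2=8 fixed, N_4 across the units is -16, 84, 170, 0, -26, mean 42.4.
Conditioning on N_2=8 selects the 4 unit(s) with N_1 ∈ {-1, 3, 5, 0}. Their N_4 values: -16, 84, 170, 0. Mean = 59.5.
Difference = 42.4 − 59.5 = -17.1.

-17.1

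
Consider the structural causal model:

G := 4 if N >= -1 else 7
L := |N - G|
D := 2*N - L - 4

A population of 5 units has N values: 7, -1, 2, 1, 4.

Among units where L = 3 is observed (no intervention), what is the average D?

Conditioning on L=3 selects the 2 unit(s) with N ∈ {7, 1}. Their D values: 7, -5. Mean = 1.

1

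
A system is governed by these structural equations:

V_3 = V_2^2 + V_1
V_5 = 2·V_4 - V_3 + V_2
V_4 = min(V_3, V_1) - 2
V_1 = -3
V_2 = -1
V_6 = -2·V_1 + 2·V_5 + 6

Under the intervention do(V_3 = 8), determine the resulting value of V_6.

The intervention breaks the incoming arrows to V_3: V_3 = V_2^2 + V_1 no longer applies, and V_3 = 8.
V_4 = min(V_3, V_1) - 2  [with V_3=8, V_1=-3]  = -5
V_5 = 2·V_4 - V_3 + V_2  [with V_4=-5, V_3=8, V_2=-1]  = -19
V_6 = -2·V_1 + 2·V_5 + 6  [with V_1=-3, V_5=-19]  = -26

-26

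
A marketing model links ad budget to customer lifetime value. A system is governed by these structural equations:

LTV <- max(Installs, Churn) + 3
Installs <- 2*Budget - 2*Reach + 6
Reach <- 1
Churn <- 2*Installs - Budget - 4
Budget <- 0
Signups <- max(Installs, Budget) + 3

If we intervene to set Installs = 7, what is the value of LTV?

The intervention breaks the incoming arrows to Installs: Installs <- 2*Budget - 2*Reach + 6 no longer applies, and Installs = 7.
Churn = 2*Installs - Budget - 4  [with Installs=7, Budget=0]  = 10
LTV = max(Installs, Churn) + 3  [with Installs=7, Churn=10]  = 13

13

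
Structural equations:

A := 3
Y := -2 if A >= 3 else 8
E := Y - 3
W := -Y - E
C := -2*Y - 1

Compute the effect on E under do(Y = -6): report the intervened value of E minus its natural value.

The intervention breaks the incoming arrows to Y: Y := -2 if A >= 3 else 8 no longer applies, and Y = -6.
E = Y - 3  [with Y=-6]  = -9
Without intervention: Y = -2 if A >= 3 else 8  [with A=3]  = -2; E = Y - 3  [with Y=-2]  = -5.
Change = -9 − (-5) = -4.

-4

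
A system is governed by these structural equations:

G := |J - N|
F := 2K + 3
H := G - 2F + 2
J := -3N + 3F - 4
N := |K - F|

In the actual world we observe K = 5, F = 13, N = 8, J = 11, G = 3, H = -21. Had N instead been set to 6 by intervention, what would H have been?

-13

The intervention breaks the incoming arrows to N: N := |K - F| no longer applies, and N = 6.
F = 2K + 3  [with K=5]  = 13
J = -3N + 3F - 4  [with N=6, F=13]  = 17
G = |J - N|  [with J=17, N=6]  = 11
H = G - 2F + 2  [with G=11, F=13]  = -13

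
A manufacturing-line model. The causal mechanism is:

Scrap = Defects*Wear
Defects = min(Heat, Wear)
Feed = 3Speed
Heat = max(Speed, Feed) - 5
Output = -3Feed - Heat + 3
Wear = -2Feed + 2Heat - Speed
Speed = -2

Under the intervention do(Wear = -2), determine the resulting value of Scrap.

Under do(Wear=-2), the mechanism Wear = -2Feed + 2Heat - Speed is discarded; Wear is fixed at -2.
Feed = 3Speed  [with Speed=-2]  = -6
Heat = max(Speed, Feed) - 5  [with Speed=-2, Feed=-6]  = -7
Defects = min(Heat, Wear)  [with Heat=-7, Wear=-2]  = -7
Scrap = Defects*Wear  [with Defects=-7, Wear=-2]  = 14

14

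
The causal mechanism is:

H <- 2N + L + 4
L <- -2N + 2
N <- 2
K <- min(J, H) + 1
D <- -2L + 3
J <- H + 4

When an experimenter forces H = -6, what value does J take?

-2

do(H=-6) replaces the equation H <- 2N + L + 4 with the constant H = -6.
J = H + 4  [with H=-6]  = -2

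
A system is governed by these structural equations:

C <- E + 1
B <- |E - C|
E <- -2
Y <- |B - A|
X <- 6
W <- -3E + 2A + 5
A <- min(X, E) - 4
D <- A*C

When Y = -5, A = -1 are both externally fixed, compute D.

Setting Y = -5, A = -1 by intervention discards those variables' equations.
C = E + 1  [with E=-2]  = -1
D = A*C  [with A=-1, C=-1]  = 1

1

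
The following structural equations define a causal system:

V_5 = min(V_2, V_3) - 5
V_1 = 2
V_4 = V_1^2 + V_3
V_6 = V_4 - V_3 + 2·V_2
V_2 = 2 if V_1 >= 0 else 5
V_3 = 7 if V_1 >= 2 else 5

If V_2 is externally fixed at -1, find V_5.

-6

do(V_2=-1) replaces the equation V_2 = 2 if V_1 >= 0 else 5 with the constant V_2 = -1.
V_3 = 7 if V_1 >= 2 else 5  [with V_1=2]  = 7
V_5 = min(V_2, V_3) - 5  [with V_2=-1, V_3=7]  = -6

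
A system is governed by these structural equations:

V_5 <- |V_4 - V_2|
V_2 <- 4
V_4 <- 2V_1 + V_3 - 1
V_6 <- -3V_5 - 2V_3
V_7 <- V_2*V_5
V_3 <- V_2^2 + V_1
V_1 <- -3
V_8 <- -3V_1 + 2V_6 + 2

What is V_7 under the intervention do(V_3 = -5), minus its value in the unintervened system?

The intervention breaks the incoming arrows to V_3: V_3 <- V_2^2 + V_1 no longer applies, and V_3 = -5.
V_4 = 2V_1 + V_3 - 1  [with V_1=-3, V_3=-5]  = -12
V_5 = |V_4 - V_2|  [with V_4=-12, V_2=4]  = 16
V_7 = V_2*V_5  [with V_2=4, V_5=16]  = 64
Without intervention: V_3 = V_2^2 + V_1  [with V_2=4, V_1=-3]  = 13; V_4 = 2V_1 + V_3 - 1  [with V_1=-3, V_3=13]  = 6; V_5 = |V_4 - V_2|  [with V_4=6, V_2=4]  = 2; V_7 = V_2*V_5  [with V_2=4, V_5=2]  = 8.
Change = 64 − 8 = 56.

56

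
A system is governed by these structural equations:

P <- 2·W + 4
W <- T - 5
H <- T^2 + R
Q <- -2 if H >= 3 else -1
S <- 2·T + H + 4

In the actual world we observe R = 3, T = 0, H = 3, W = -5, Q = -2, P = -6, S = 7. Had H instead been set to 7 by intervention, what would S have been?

11

The intervention breaks the incoming arrows to H: H <- T^2 + R no longer applies, and H = 7.
S = 2·T + H + 4  [with T=0, H=7]  = 11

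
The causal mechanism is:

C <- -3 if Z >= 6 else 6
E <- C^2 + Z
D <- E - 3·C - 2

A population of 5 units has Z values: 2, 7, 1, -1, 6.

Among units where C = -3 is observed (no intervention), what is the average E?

E[E|C=-3] averages over only the 2 units with C=-3 (Z = 7, 6): E = 16, 15, mean 15.5.

15.5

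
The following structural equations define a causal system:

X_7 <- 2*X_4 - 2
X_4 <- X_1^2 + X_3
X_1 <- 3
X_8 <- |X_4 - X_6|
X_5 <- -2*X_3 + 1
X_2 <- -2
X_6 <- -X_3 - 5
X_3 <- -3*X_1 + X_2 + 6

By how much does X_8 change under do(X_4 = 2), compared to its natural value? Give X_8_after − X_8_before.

-2

do(X_4=2) replaces the equation X_4 <- X_1^2 + X_3 with the constant X_4 = 2.
X_3 = -3*X_1 + X_2 + 6  [with X_1=3, X_2=-2]  = -5
X_6 = -X_3 - 5  [with X_3=-5]  = 0
X_8 = |X_4 - X_6|  [with X_4=2, X_6=0]  = 2
Without intervention: X_3 = -3*X_1 + X_2 + 6  [with X_1=3, X_2=-2]  = -5; X_4 = X_1^2 + X_3  [with X_1=3, X_3=-5]  = 4; X_6 = -X_3 - 5  [with X_3=-5]  = 0; X_8 = |X_4 - X_6|  [with X_4=4, X_6=0]  = 4.
Change = 2 − 4 = -2.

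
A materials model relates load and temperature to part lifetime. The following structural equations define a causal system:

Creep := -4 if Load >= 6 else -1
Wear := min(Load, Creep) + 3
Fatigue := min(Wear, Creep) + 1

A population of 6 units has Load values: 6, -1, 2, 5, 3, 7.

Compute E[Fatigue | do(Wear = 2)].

-1

Every unit gets Wear=2 under the intervention. Fatigue values become -3, 0, 0, 0, 0, -3; E[Fatigue|do(Wear=2)] = -1.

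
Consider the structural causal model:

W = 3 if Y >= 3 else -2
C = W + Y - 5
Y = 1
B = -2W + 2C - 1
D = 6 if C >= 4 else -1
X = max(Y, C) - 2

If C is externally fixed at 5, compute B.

The intervention breaks the incoming arrows to C: C = W + Y - 5 no longer applies, and C = 5.
W = 3 if Y >= 3 else -2  [with Y=1]  = -2
B = -2W + 2C - 1  [with W=-2, C=5]  = 13

13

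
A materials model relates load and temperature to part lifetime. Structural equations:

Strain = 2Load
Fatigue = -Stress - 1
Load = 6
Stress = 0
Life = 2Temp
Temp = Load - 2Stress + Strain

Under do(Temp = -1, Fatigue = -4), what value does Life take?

-2

The joint intervention fixes Temp = -1, Fatigue = -4, removing each variable's own equation.
Life = 2Temp  [with Temp=-1]  = -2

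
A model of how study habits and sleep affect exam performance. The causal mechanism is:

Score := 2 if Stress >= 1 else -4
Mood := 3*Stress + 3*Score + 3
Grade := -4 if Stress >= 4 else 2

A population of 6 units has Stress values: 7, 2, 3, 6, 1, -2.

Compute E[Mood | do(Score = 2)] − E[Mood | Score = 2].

do(Score=2) breaks Score's dependence on Stress. With Score=2 fixed, Mood across the units is 30, 15, 18, 27, 12, 3, mean 17.5.
Observing Score=2 restricts to units where Score's equation naturally yields 2: Stress ∈ {7, 2, 3, 6, 1}. In that subpopulation Mood = 30, 15, 18, 27, 12, mean 20.4.
Difference = 17.5 − 20.4 = -2.9.

-2.9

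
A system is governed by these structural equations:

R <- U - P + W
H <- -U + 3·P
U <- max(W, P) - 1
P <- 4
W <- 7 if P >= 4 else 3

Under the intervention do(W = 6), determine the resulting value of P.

4

Under do(W=6), the mechanism W <- 7 if P >= 4 else 3 is discarded; W is fixed at 6.
P is not downstream of the intervention, so its value is determined by the original equations.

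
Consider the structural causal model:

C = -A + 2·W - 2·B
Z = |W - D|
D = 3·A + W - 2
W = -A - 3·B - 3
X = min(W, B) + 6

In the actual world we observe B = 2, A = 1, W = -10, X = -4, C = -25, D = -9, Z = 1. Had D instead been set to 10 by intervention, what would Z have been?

20

Intervening sets D = 10 and removes its equation (D = 3·A + W - 2).
W = -A - 3·B - 3  [with A=1, B=2]  = -10
Z = |W - D|  [with W=-10, D=10]  = 20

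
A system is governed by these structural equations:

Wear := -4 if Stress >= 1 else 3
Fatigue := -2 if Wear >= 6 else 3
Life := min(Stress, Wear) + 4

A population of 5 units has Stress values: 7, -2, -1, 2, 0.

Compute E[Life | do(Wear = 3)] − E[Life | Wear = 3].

1.4

Under do(Wear=3), Wear's equation is replaced by Wear=3 for every unit. Per-unit Life: 7, 2, 3, 6, 4. Mean = 4.4.
Observing Wear=3 restricts to units where Wear's equation naturally yields 3: Stress ∈ {-2, -1, 0}. In that subpopulation Life = 2, 3, 4, mean 3.
Difference = 4.4 − 3 = 1.4.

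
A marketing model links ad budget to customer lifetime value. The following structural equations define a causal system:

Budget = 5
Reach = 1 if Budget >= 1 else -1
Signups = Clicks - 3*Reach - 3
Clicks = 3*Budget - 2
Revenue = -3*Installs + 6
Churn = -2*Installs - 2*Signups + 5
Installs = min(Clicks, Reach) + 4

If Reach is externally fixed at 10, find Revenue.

-36

Under do(Reach=10), the mechanism Reach = 1 if Budget >= 1 else -1 is discarded; Reach is fixed at 10.
Clicks = 3*Budget - 2  [with Budget=5]  = 13
Installs = min(Clicks, Reach) + 4  [with Clicks=13, Reach=10]  = 14
Revenue = -3*Installs + 6  [with Installs=14]  = -36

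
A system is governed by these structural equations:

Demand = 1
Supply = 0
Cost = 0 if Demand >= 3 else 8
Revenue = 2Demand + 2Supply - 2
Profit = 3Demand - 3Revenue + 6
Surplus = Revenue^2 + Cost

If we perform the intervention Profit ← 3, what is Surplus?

8

The intervention breaks the incoming arrows to Profit: Profit = 3Demand - 3Revenue + 6 no longer applies, and Profit = 3.
Since Surplus is not a descendant of the intervened variable, it is unaffected.
Cost = 0 if Demand >= 3 else 8  [with Demand=1]  = 8
Revenue = 2Demand + 2Supply - 2  [with Demand=1, Supply=0]  = 0
Surplus = Revenue^2 + Cost  [with Revenue=0, Cost=8]  = 8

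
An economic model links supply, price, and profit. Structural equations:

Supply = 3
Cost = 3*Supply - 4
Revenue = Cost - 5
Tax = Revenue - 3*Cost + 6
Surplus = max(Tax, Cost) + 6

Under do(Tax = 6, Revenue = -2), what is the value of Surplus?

12

The joint intervention fixes Tax = 6, Revenue = -2, removing each variable's own equation.
Cost = 3*Supply - 4  [with Supply=3]  = 5
Surplus = max(Tax, Cost) + 6  [with Tax=6, Cost=5]  = 12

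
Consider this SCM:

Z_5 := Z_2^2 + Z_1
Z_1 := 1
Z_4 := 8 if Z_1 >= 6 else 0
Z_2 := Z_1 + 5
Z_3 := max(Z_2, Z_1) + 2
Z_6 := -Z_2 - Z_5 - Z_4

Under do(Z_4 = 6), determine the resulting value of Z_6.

-49

Under do(Z_4=6), the mechanism Z_4 := 8 if Z_1 >= 6 else 0 is discarded; Z_4 is fixed at 6.
Z_2 = Z_1 + 5  [with Z_1=1]  = 6
Z_5 = Z_2^2 + Z_1  [with Z_2=6, Z_1=1]  = 37
Z_6 = -Z_2 - Z_5 - Z_4  [with Z_2=6, Z_5=37, Z_4=6]  = -49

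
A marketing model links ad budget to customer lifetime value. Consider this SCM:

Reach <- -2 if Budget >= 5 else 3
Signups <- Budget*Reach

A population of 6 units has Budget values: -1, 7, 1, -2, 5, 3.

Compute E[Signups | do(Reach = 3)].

do(Reach=3) breaks Reach's dependence on Budget. With Reach=3 fixed, Signups across the units is -3, 21, 3, -6, 15, 9, mean 6.5.

6.5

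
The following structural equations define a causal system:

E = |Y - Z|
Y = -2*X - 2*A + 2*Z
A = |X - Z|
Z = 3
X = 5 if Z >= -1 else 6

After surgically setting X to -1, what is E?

do(X=-1) replaces the equation X = 5 if Z >= -1 else 6 with the constant X = -1.
A = |X - Z|  [with X=-1, Z=3]  = 4
Y = -2*X - 2*A + 2*Z  [with X=-1, A=4, Z=3]  = 0
E = |Y - Z|  [with Y=0, Z=3]  = 3

3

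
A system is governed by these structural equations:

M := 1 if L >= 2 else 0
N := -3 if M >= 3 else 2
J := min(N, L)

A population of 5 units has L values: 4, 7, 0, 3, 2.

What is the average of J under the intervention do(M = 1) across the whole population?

1.6

The intervention sets M=1 in all 5 units regardless of L. Recomputing J per unit gives 2, 2, 0, 2, 2; average 1.6.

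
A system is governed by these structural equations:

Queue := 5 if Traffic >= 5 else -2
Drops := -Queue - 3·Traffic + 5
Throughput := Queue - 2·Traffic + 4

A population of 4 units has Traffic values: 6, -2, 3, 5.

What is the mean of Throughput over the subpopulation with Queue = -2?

Observing Queue=-2 restricts to units where Queue's equation naturally yields -2: Traffic ∈ {-2, 3}. In that subpopulation Throughput = 6, -4, mean 1.

1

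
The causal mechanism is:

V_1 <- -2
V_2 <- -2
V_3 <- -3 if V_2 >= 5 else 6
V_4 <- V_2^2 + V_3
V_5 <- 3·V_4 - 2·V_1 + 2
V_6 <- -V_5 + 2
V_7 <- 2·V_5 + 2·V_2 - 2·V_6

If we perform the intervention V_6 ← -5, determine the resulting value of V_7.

Intervening sets V_6 = -5 and removes its equation (V_6 <- -V_5 + 2).
V_3 = -3 if V_2 >= 5 else 6  [with V_2=-2]  = 6
V_4 = V_2^2 + V_3  [with V_2=-2, V_3=6]  = 10
V_5 = 3·V_4 - 2·V_1 + 2  [with V_4=10, V_1=-2]  = 36
V_7 = 2·V_5 + 2·V_2 - 2·V_6  [with V_5=36, V_2=-2, V_6=-5]  = 78

78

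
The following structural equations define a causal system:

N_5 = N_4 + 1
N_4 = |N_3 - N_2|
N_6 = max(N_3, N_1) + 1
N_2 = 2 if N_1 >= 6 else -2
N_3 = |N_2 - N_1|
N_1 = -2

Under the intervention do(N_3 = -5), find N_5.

do(N_3=-5) replaces the equation N_3 = |N_2 - N_1| with the constant N_3 = -5.
N_2 = 2 if N_1 >= 6 else -2  [with N_1=-2]  = -2
N_4 = |N_3 - N_2|  [with N_3=-5, N_2=-2]  = 3
N_5 = N_4 + 1  [with N_4=3]  = 4

4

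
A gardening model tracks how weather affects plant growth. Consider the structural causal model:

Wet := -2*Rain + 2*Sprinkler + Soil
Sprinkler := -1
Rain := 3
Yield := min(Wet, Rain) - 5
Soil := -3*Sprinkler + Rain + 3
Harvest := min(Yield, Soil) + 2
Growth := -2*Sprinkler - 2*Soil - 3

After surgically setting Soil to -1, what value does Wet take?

-9

The intervention breaks the incoming arrows to Soil: Soil := -3*Sprinkler + Rain + 3 no longer applies, and Soil = -1.
Wet = -2*Rain + 2*Sprinkler + Soil  [with Rain=3, Sprinkler=-1, Soil=-1]  = -9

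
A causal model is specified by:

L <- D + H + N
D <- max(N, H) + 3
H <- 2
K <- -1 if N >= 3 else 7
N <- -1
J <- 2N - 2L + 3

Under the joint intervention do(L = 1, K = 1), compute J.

Setting L = 1, K = 1 by intervention discards those variables' equations.
J = 2N - 2L + 3  [with N=-1, L=1]  = -1

-1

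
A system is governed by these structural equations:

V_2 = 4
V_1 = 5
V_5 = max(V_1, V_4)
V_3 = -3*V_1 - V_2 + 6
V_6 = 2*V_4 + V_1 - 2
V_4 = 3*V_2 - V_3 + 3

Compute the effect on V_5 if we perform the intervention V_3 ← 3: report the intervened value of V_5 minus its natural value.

-16

do(V_3=3) replaces the equation V_3 = -3*V_1 - V_2 + 6 with the constant V_3 = 3.
V_4 = 3*V_2 - V_3 + 3  [with V_2=4, V_3=3]  = 12
V_5 = max(V_1, V_4)  [with V_1=5, V_4=12]  = 12
Without intervention: V_3 = -3*V_1 - V_2 + 6  [with V_1=5, V_2=4]  = -13; V_4 = 3*V_2 - V_3 + 3  [with V_2=4, V_3=-13]  = 28; V_5 = max(V_1, V_4)  [with V_1=5, V_4=28]  = 28.
Change = 12 − 28 = -16.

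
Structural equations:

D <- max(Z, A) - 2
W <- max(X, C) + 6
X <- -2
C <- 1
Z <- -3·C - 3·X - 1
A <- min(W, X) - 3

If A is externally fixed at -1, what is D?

Under do(A=-1), the mechanism A <- min(W, X) - 3 is discarded; A is fixed at -1.
Z = -3·C - 3·X - 1  [with C=1, X=-2]  = 2
D = max(Z, A) - 2  [with Z=2, A=-1]  = 0

0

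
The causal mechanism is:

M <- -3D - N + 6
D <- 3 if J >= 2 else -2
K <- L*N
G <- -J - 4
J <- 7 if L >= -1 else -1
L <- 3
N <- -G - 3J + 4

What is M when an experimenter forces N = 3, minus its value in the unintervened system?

Under do(N=3), the mechanism N <- -G - 3J + 4 is discarded; N is fixed at 3.
J = 7 if L >= -1 else -1  [with L=3]  = 7
D = 3 if J >= 2 else -2  [with J=7]  = 3
M = -3D - N + 6  [with D=3, N=3]  = -6
Without intervention: J = 7 if L >= -1 else -1  [with L=3]  = 7; G = -J - 4  [with J=7]  = -11; D = 3 if J >= 2 else -2  [with J=7]  = 3; N = -G - 3J + 4  [with G=-11, J=7]  = -6; M = -3D - N + 6  [with D=3, N=-6]  = 3.
Change = -6 − 3 = -9.

-9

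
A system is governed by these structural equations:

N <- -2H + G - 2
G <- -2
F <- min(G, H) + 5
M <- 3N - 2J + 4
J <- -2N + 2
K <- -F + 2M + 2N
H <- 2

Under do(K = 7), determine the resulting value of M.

Intervening sets K = 7 and removes its equation (K <- -F + 2M + 2N).
Since M is not a descendant of the intervened variable, it is unaffected.
N = -2H + G - 2  [with H=2, G=-2]  = -8
J = -2N + 2  [with N=-8]  = 18
M = 3N - 2J + 4  [with N=-8, J=18]  = -56

-56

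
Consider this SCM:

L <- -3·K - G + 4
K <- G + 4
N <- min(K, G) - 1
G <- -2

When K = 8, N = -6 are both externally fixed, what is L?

The joint intervention fixes K = 8, N = -6, removing each variable's own equation.
L = -3·K - G + 4  [with K=8, G=-2]  = -18

-18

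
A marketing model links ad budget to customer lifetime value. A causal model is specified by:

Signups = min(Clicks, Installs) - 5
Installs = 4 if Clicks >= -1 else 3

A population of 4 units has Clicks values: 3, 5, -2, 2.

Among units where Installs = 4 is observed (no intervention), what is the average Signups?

-2

Observing Installs=4 restricts to units where Installs's equation naturally yields 4: Clicks ∈ {3, 5, 2}. In that subpopulation Signups = -2, -1, -3, mean -2.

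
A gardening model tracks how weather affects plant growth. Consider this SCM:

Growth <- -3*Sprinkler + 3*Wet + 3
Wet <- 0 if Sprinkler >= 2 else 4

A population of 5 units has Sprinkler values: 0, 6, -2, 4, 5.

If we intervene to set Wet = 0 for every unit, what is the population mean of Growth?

-4.8

Under do(Wet=0), Wet's equation is replaced by Wet=0 for every unit. Per-unit Growth: 3, -15, 9, -9, -12. Mean = -4.8.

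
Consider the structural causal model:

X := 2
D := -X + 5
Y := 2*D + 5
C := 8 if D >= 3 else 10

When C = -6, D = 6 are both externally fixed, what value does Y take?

17

Setting C = -6, D = 6 by intervention discards those variables' equations.
Y = 2*D + 5  [with D=6]  = 17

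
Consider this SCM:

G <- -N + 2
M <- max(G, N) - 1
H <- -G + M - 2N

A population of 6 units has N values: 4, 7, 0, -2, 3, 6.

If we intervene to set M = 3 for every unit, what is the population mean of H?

Under do(M=3), M's equation is replaced by M=3 for every unit. Per-unit H: -3, -6, 1, 3, -2, -5. Mean = -2.

-2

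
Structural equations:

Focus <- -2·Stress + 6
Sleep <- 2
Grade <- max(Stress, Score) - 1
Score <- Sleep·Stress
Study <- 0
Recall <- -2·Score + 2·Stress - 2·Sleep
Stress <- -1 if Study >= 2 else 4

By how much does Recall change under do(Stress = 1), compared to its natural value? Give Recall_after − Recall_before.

The intervention breaks the incoming arrows to Stress: Stress <- -1 if Study >= 2 else 4 no longer applies, and Stress = 1.
Score = Sleep·Stress  [with Sleep=2, Stress=1]  = 2
Recall = -2·Score + 2·Stress - 2·Sleep  [with Score=2, Stress=1, Sleep=2]  = -6
Without intervention: Stress = -1 if Study >= 2 else 4  [with Study=0]  = 4; Score = Sleep·Stress  [with Sleep=2, Stress=4]  = 8; Recall = -2·Score + 2·Stress - 2·Sleep  [with Score=8, Stress=4, Sleep=2]  = -12.
Change = -6 − (-12) = 6.

6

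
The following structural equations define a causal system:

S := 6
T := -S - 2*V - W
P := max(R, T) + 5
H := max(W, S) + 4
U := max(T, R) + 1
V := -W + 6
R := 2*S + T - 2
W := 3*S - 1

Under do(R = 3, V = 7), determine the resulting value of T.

-37

Under do(R = 3, V = 7), each intervened variable's structural equation is replaced by its fixed value.
W = 3*S - 1  [with S=6]  = 17
T = -S - 2*V - W  [with S=6, V=7, W=17]  = -37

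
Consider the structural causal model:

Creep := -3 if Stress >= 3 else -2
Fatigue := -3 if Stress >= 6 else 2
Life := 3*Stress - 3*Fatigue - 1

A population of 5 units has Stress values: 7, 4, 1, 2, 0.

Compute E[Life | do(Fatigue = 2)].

1.4

Every unit gets Fatigue=2 under the intervention. Life values become 14, 5, -4, -1, -7; E[Life|do(Fatigue=2)] = 1.4.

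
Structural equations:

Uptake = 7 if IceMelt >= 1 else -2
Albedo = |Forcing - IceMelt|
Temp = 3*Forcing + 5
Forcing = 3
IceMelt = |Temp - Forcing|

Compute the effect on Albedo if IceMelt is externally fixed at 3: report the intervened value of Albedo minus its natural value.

-8

The intervention breaks the incoming arrows to IceMelt: IceMelt = |Temp - Forcing| no longer applies, and IceMelt = 3.
Albedo = |Forcing - IceMelt|  [with Forcing=3, IceMelt=3]  = 0
Without intervention: Temp = 3*Forcing + 5  [with Forcing=3]  = 14; IceMelt = |Temp - Forcing|  [with Temp=14, Forcing=3]  = 11; Albedo = |Forcing - IceMelt|  [with Forcing=3, IceMelt=11]  = 8.
Change = 0 − 8 = -8.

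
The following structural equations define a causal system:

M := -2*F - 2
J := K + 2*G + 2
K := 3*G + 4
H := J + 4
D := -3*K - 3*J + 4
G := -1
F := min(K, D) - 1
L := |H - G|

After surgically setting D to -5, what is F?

-6

Under do(D=-5), the mechanism D := -3*K - 3*J + 4 is discarded; D is fixed at -5.
K = 3*G + 4  [with G=-1]  = 1
F = min(K, D) - 1  [with K=1, D=-5]  = -6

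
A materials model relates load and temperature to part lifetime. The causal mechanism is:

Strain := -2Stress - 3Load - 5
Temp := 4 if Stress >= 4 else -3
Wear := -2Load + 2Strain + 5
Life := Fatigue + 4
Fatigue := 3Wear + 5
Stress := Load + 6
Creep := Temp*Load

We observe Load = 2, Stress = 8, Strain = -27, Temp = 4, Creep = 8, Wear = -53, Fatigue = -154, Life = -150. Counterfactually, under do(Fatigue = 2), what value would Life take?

do(Fatigue=2) replaces the equation Fatigue := 3Wear + 5 with the constant Fatigue = 2.
Life = Fatigue + 4  [with Fatigue=2]  = 6

6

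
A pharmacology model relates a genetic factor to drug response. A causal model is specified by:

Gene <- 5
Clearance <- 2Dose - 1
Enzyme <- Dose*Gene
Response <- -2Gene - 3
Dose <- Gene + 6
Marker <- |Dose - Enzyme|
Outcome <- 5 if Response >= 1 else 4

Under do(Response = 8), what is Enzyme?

do(Response=8) replaces the equation Response <- -2Gene - 3 with the constant Response = 8.
Enzyme is not downstream of the intervention, so its value is determined by the original equations.
Dose = Gene + 6  [with Gene=5]  = 11
Enzyme = Dose*Gene  [with Dose=11, Gene=5]  = 55

55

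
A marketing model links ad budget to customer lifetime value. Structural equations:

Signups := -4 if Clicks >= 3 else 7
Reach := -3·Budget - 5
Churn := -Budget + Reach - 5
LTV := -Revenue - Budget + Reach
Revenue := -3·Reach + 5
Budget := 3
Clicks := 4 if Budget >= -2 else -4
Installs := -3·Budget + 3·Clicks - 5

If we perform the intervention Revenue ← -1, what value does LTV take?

do(Revenue=-1) replaces the equation Revenue := -3·Reach + 5 with the constant Revenue = -1.
Reach = -3·Budget - 5  [with Budget=3]  = -14
LTV = -Revenue - Budget + Reach  [with Revenue=-1, Budget=3, Reach=-14]  = -16

-16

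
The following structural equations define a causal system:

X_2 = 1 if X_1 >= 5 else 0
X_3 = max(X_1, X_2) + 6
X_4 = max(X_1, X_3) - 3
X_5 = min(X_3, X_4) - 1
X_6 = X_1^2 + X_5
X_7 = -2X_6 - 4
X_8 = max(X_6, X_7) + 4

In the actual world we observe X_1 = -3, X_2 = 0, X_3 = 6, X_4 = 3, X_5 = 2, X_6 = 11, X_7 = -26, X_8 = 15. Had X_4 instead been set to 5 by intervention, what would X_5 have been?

Intervening sets X_4 = 5 and removes its equation (X_4 = max(X_1, X_3) - 3).
X_2 = 1 if X_1 >= 5 else 0  [with X_1=-3]  = 0
X_3 = max(X_1, X_2) + 6  [with X_1=-3, X_2=0]  = 6
X_5 = min(X_3, X_4) - 1  [with X_3=6, X_4=5]  = 4

4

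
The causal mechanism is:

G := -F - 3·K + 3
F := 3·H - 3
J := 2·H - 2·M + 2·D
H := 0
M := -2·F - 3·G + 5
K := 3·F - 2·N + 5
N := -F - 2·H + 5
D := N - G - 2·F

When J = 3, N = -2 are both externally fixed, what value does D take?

Under do(J = 3, N = -2), each intervened variable's structural equation is replaced by its fixed value.
F = 3·H - 3  [with H=0]  = -3
K = 3·F - 2·N + 5  [with F=-3, N=-2]  = 0
G = -F - 3·K + 3  [with F=-3, K=0]  = 6
D = N - G - 2·F  [with N=-2, G=6, F=-3]  = -2

-2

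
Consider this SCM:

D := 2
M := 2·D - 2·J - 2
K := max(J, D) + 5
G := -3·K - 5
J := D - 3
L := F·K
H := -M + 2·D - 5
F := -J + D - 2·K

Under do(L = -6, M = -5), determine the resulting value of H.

The joint intervention fixes L = -6, M = -5, removing each variable's own equation.
H = -M + 2·D - 5  [with M=-5, D=2]  = 4

4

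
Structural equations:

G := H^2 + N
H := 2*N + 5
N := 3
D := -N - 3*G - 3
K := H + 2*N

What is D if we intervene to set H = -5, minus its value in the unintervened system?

Under do(H=-5), the mechanism H := 2*N + 5 is discarded; H is fixed at -5.
G = H^2 + N  [with H=-5, N=3]  = 28
D = -N - 3*G - 3  [with N=3, G=28]  = -90
Without intervention: H = 2*N + 5  [with N=3]  = 11; G = H^2 + N  [with H=11, N=3]  = 124; D = -N - 3*G - 3  [with N=3, G=124]  = -378.
Change = -90 − (-378) = 288.

288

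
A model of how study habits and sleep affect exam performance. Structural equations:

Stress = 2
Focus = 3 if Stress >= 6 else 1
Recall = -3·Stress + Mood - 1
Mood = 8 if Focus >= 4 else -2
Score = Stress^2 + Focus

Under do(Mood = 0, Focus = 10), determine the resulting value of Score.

14

Setting Mood = 0, Focus = 10 by intervention discards those variables' equations.
Score = Stress^2 + Focus  [with Stress=2, Focus=10]  = 14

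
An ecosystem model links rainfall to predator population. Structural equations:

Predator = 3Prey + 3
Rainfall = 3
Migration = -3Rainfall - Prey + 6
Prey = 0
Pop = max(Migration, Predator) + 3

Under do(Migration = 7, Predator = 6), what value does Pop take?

The joint intervention fixes Migration = 7, Predator = 6, removing each variable's own equation.
Pop = max(Migration, Predator) + 3  [with Migration=7, Predator=6]  = 10

10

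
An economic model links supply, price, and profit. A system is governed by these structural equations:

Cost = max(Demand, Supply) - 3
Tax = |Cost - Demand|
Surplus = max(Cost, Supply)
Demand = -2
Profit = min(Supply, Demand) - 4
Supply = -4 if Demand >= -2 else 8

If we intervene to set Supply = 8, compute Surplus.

Under do(Supply=8), the mechanism Supply = -4 if Demand >= -2 else 8 is discarded; Supply is fixed at 8.
Cost = max(Demand, Supply) - 3  [with Demand=-2, Supply=8]  = 5
Surplus = max(Cost, Supply)  [with Cost=5, Supply=8]  = 8

8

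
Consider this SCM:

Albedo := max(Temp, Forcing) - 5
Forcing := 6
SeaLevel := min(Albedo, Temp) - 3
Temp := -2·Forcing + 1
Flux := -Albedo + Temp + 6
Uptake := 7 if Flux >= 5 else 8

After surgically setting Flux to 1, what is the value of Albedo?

1

do(Flux=1) replaces the equation Flux := -Albedo + Temp + 6 with the constant Flux = 1.
Albedo is not downstream of the intervention, so its value is determined by the original equations.
Temp = -2·Forcing + 1  [with Forcing=6]  = -11
Albedo = max(Temp, Forcing) - 5  [with Temp=-11, Forcing=6]  = 1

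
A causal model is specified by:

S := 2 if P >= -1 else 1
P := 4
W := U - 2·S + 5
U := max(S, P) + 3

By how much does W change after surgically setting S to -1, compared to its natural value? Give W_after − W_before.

Under do(S=-1), the mechanism S := 2 if P >= -1 else 1 is discarded; S is fixed at -1.
U = max(S, P) + 3  [with S=-1, P=4]  = 7
W = U - 2·S + 5  [with U=7, S=-1]  = 14
Without intervention: S = 2 if P >= -1 else 1  [with P=4]  = 2; U = max(S, P) + 3  [with S=2, P=4]  = 7; W = U - 2·S + 5  [with U=7, S=2]  = 8.
Change = 14 − 8 = 6.

6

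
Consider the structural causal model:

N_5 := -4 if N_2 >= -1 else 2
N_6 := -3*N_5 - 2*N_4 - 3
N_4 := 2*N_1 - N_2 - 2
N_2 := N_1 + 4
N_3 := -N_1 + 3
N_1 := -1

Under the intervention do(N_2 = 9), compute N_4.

Under do(N_2=9), the mechanism N_2 := N_1 + 4 is discarded; N_2 is fixed at 9.
N_4 = 2*N_1 - N_2 - 2  [with N_1=-1, N_2=9]  = -13

-13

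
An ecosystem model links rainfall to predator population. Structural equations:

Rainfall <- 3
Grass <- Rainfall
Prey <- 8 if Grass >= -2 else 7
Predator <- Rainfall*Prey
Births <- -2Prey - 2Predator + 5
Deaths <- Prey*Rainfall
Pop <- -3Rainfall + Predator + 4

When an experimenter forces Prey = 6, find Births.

-43

do(Prey=6) replaces the equation Prey <- 8 if Grass >= -2 else 7 with the constant Prey = 6.
Predator = Rainfall*Prey  [with Rainfall=3, Prey=6]  = 18
Births = -2Prey - 2Predator + 5  [with Prey=6, Predator=18]  = -43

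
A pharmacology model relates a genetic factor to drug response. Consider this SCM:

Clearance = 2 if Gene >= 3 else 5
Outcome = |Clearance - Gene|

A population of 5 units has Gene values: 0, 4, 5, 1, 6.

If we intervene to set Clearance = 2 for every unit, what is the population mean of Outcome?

Every unit gets Clearance=2 under the intervention. Outcome values become 2, 2, 3, 1, 4; E[Outcome|do(Clearance=2)] = 2.4.

2.4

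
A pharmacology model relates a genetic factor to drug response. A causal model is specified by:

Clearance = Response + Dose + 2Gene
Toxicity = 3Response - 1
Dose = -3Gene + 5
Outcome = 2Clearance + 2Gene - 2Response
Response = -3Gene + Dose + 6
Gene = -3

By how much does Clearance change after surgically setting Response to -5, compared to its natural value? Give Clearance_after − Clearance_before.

do(Response=-5) replaces the equation Response = -3Gene + Dose + 6 with the constant Response = -5.
Dose = -3Gene + 5  [with Gene=-3]  = 14
Clearance = Response + Dose + 2Gene  [with Response=-5, Dose=14, Gene=-3]  = 3
Without intervention: Dose = -3Gene + 5  [with Gene=-3]  = 14; Response = -3Gene + Dose + 6  [with Gene=-3, Dose=14]  = 29; Clearance = Response + Dose + 2Gene  [with Response=29, Dose=14, Gene=-3]  = 37.
Change = 3 − 37 = -34.

-34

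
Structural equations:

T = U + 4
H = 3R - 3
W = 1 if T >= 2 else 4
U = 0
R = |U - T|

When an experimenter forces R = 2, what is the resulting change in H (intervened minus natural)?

-6

Intervening sets R = 2 and removes its equation (R = |U - T|).
H = 3R - 3  [with R=2]  = 3
Without intervention: T = U + 4  [with U=0]  = 4; R = |U - T|  [with U=0, T=4]  = 4; H = 3R - 3  [with R=4]  = 9.
Change = 3 − 9 = -6.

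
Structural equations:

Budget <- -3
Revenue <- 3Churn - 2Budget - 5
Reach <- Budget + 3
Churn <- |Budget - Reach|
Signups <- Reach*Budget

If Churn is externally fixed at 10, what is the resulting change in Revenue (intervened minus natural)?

21

Intervening sets Churn = 10 and removes its equation (Churn <- |Budget - Reach|).
Revenue = 3Churn - 2Budget - 5  [with Churn=10, Budget=-3]  = 31
Without intervention: Reach = Budget + 3  [with Budget=-3]  = 0; Churn = |Budget - Reach|  [with Budget=-3, Reach=0]  = 3; Revenue = 3Churn - 2Budget - 5  [with Churn=3, Budget=-3]  = 10.
Change = 31 − 10 = 21.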